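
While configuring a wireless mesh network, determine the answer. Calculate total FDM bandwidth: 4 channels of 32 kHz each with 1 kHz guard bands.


Given: 4 channels, 32 kHz each, guard = 1 kHz
Channel bandwidth = 4 * 32 = 128 kHz
Guard bands = 3 gaps * 1 kHz = 3 kHz
Total = 128 + 3 = 131 kHz

131


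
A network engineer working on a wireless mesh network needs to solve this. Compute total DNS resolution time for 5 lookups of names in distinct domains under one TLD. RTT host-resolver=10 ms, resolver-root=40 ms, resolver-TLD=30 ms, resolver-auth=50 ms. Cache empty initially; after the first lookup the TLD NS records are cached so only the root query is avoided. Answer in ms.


Lookup 1 (cold cache): local + root + TLD + auth = 10 + 40 + 30 + 50 = 130 ms
Lookups 2..5 (TLD NS cached -> skip root; new domain -> still ask TLD and auth): local + TLD + auth = 10 + 30 + 50 = 90 ms each
Remaining 4 lookups: 4 * 90 = 360 ms
Total = 130 + 360 = 490 ms

490


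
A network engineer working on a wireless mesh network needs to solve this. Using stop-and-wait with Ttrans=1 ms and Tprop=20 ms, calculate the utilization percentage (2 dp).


Given: Ttrans = 1 ms, Tprop = 20 ms
RTT = 2 * Tprop = 2 * 20 = 40 ms
U = Ttrans / (Ttrans + RTT)
U = 1 / (1 + 40)
U = 1 / 41 = 0.02439
U% = 2.44%

2.44


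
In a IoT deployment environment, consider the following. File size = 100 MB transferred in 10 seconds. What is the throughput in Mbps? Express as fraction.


Given: file = 100 MB, time = 10 s
File in Mb = 100 * 8 = 800 Mb
Throughput = 800 / 10 Mbps
Throughput = 80 Mbps

80


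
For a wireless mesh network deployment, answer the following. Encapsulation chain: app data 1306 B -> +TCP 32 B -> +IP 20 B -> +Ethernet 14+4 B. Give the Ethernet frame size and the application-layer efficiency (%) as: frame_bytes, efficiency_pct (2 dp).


TCP segment = 1306 + 32 = 1338 B
IP packet = 1338 + 20 = 1358 B
Ethernet frame = 1358 + 14 + 4 = 1376 B
Efficiency = app / frame = 1306 / 1376 = 0.949128 = 94.9128% -> 94.91% (2 dp)

1376, 94.91


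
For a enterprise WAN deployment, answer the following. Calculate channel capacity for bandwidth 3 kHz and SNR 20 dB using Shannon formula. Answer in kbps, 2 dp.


Given: B = 3 kHz, SNR = 20 dB
SNR linear = 10^(20/10) = 100
1 + SNR = 101
log2(101) = 6.6582114828
C = 3 * 1000 * 6.6582114828 = 19974.6344 bps
C = 19.974634 kbps -> 19.97 kbps (2 dp)

19.97


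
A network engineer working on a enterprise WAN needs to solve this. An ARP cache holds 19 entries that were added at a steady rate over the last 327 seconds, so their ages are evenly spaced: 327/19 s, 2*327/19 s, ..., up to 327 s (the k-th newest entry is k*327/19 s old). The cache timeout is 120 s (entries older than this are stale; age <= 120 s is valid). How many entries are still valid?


Ages are k * 327/19 s for k = 1..19 (spacing = 17.2105 s).
Entry k is valid iff k * 327/19 <= 120 iff k <= 19 * 120 / 327 = 6.9725
n_valid = floor(6.9725) = 6
(n_stale = 19 - 6 = 13)

6


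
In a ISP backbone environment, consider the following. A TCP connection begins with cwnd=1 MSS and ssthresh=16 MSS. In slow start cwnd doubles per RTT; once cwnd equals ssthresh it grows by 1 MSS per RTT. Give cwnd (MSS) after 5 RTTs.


RTT 0: cwnd = 1 MSS (initial)
RTT 1: cwnd = 2 MSS (slow start, doubled)
RTT 2: cwnd = 4 MSS (slow start, doubled)
RTT 3: cwnd = 8 MSS (slow start, doubled)
RTT 4: cwnd = 16 MSS (slow start, doubled)
RTT 5: cwnd = 17 MSS (congestion avoidance, +1)

17


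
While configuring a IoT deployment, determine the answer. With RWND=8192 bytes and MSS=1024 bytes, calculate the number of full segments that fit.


Given: RWND = 8192 bytes, MSS = 1024 bytes
Full segments = floor(RWND / MSS)
Full segments = floor(8192 / 1024)
Full segments = floor(8.0) = 8

8


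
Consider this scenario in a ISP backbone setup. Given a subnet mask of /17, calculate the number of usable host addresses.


Given: subnet mask /17
Host bits = 32 - 17 = 15
Total addresses = 2^15 = 32768
Usable hosts = 32768 - 2 (network + broadcast) = 32766

32766


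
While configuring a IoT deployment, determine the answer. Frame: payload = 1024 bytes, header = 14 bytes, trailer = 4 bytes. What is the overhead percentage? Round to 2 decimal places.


Given: payload = 1024 B, header = 14 B, trailer = 4 B
Overhead bytes = header + trailer = 14 + 4 = 18
Total frame = payload + overhead = 1024 + 18 = 1042
Overhead % = 18 / 1042 * 100 = 1.7274% -> 1.73% (2 dp)

1.73


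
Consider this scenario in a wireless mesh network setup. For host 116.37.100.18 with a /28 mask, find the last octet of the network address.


Given: IP = 116.37.100.18, prefix = /28
Subnet mask = 255.255.255.240
Last octet of IP: 18
Last octet of mask: 240
Network last octet = 18 AND 240 = 16

16


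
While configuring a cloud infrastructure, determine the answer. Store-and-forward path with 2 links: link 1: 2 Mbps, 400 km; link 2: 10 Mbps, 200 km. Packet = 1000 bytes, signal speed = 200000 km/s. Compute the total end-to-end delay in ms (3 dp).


Packet = 1000 bytes = 8000 bits. Store-and-forward: sum (t_trans + t_prop) per link.
Link 1: t_trans = 8000/(2*10^6) s = 4.0000 ms; t_prop = 400/200000 s = 2.0000 ms; subtotal = 6.0000 ms
Link 2: t_trans = 8000/(10*10^6) s = 0.8000 ms; t_prop = 200/200000 s = 1.0000 ms; subtotal = 1.8000 ms
End-to-end = 6.0000 + 1.8000 = 7.8000 ms -> 7.800 ms (3 dp)

7.800


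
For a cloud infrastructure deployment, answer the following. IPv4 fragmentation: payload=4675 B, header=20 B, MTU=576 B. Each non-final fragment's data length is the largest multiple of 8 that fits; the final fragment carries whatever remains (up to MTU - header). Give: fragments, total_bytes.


Max data per non-final fragment = floor((MTU - header)/8)*8 = floor((576 - 20)/8)*8 = floor(556/8)*8 = 552 B
Final fragment needs no 8-byte alignment: it can carry up to MTU - header = 556 B
Non-final fragments needed = ceil((payload - 556) / 552) = ceil(4119/552) = ceil(7.4620) = 8
Number of fragments = 8 + 1 = 9
Fragment sizes (data): 8 * 552 B + 259 B (last, 259 <= 556 OK)
Total bytes sent = payload + n_frags * header = 4675 + 9*20 = 4675 + 180 = 4855 B

9, 4855


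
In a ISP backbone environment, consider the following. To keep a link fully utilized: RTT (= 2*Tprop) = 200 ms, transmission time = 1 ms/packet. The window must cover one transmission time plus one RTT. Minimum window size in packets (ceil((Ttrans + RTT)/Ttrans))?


Given: Ttrans = 1 ms, RTT = 200 ms (= 2 * Tprop, Tprop = 100 ms)
Time until first ACK returns = Ttrans + RTT = 1 + 200 = 201 ms
Need W * Ttrans >= Ttrans + RTT  ->  W >= (Ttrans + RTT) / Ttrans
(Ttrans + RTT) / Ttrans = 201 / 1 = 201
W_min = ceil(201) = 201

201


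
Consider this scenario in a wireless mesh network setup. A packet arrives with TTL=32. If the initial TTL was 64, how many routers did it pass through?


Given: initial TTL = 64, received TTL = 32
Hops = initial TTL - received TTL
Hops = 64 - 32 = 32

32


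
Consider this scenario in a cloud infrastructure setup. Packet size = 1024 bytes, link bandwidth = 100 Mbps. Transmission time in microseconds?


Given: packet = 1024 bytes, bandwidth = 100 Mbps
Packet in bits = 1024 * 8 = 8192 bits
Bandwidth = 100 * 10^6 = 100000000 bps
Time = 8192 / 100000000 seconds
Time in us = 8192 * 10^6 / 100000000 = 81.92

81.92


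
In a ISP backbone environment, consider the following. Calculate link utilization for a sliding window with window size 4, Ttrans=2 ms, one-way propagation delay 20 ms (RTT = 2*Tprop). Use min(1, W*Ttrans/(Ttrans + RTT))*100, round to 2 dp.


Given: W = 4, Ttrans = 2 ms, RTT = 40 ms (= 2 * Tprop, Tprop = 20 ms)
Cycle time = Ttrans + RTT = 2 + 40 = 42 ms (first packet sent until its ACK returns)
W * Ttrans = 4 * 2 = 8 ms of sending per cycle
W * Ttrans / (Ttrans + RTT) = 8 / 42 = 0.190476
U = min(1, 0.190476) = 0.190476
U% = 19.05%

19.05


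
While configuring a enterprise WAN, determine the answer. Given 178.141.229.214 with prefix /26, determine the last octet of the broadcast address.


Given: IP = 178.141.229.214, prefix = /26
Host bits = 32 - 26 = 6
Network last octet = 214 AND mask = 192
Host part size = 2^6 - 1 = 63
Broadcast last octet = 192 OR 63 = 255

255


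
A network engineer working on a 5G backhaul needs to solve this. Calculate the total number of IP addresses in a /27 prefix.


Given: CIDR prefix /27
Host bits = 32 - 27 = 5
Total addresses = 2^5 = 32

32


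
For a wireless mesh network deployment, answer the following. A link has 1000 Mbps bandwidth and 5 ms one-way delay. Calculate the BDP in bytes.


Given: bandwidth = 1000 Mbps, delay = 5 ms
BDP in bits = 1000 * 10^6 * 5 / 1000
BDP in bits = 5000000
BDP in bytes = 5000000 / 8 = 625000

625000


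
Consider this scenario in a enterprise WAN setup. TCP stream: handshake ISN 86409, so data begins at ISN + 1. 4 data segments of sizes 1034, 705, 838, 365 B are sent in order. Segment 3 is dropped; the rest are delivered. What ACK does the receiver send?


SYN uses sequence number 86409; first data byte = ISN + 1 = 86410.
Segment 1: SEQ = 86410, len = 1034 B, covers [86410, 87443]
Segment 2: SEQ = 87444, len = 705 B, covers [87444, 88148]
Segment 3: SEQ = 88149, len = 838 B, covers [88149, 88986] [LOST]
Segment 4: SEQ = 88987, len = 365 B, covers [88987, 89351]
In-order data received: bytes [86410, 88148] (segments 1..2).
Segment 3 missing -> gap begins at byte 88149; later segments buffered out of order.
Cumulative ACK = next expected in-order byte = 86410 + 1034 + 705 = 88149

88149


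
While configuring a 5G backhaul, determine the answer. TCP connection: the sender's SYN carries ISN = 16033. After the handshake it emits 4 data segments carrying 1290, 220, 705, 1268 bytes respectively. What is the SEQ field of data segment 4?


The SYN occupies sequence number ISN = 16033, so the first data byte is ISN + 1 = 16034.
SEQ of data segment i = (ISN + 1) + sum of payload sizes of segments 1..i-1.
Segment 1: SEQ = 16034, payload = 1290 bytes
Segment 2: SEQ = 17324, payload = 220 bytes
Segment 3: SEQ = 17544, payload = 705 bytes
Segment 4: SEQ = 18249, payload = 1268 bytes
SEQ of segment 4 = 16034 + 1290 + 220 + 705 = 18249

18249


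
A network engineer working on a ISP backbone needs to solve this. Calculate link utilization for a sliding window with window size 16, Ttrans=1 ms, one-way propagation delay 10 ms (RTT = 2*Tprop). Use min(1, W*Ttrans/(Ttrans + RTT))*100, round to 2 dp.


Given: W = 16, Ttrans = 1 ms, RTT = 20 ms (= 2 * Tprop, Tprop = 10 ms)
Cycle time = Ttrans + RTT = 1 + 20 = 21 ms (first packet sent until its ACK returns)
W * Ttrans = 16 * 1 = 16 ms of sending per cycle
W * Ttrans / (Ttrans + RTT) = 16 / 21 = 0.761905
U = min(1, 0.761905) = 0.761905
U% = 76.19%

76.19


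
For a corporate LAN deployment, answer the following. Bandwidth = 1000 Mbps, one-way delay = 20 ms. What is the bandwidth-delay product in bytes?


Given: bandwidth = 1000 Mbps, delay = 20 ms
BDP in bits = 1000 * 10^6 * 20 / 1000
BDP in bits = 20000000
BDP in bytes = 20000000 / 8 = 2500000

2500000


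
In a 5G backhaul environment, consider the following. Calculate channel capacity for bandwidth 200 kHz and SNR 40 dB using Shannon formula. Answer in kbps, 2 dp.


Given: B = 200 kHz, SNR = 40 dB
SNR linear = 10^(40/10) = 10000
1 + SNR = 10001
log2(10001) = 13.2878566418
C = 200 * 1000 * 13.2878566418 = 2657571.3284 bps
C = 2657.571328 kbps -> 2657.57 kbps (2 dp)

2657.57


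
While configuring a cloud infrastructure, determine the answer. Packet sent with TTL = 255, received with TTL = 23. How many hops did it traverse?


Given: initial TTL = 255, received TTL = 23
Hops = initial TTL - received TTL
Hops = 255 - 23 = 232

232


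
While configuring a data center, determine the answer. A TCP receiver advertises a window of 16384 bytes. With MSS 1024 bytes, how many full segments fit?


Given: RWND = 16384 bytes, MSS = 1024 bytes
Full segments = floor(RWND / MSS)
Full segments = floor(16384 / 1024)
Full segments = floor(16.0) = 16

16


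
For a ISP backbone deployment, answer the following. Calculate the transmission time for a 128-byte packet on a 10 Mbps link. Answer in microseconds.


Given: packet = 128 bytes, bandwidth = 10 Mbps
Packet in bits = 128 * 8 = 1024 bits
Bandwidth = 10 * 10^6 = 10000000 bps
Time = 1024 / 10000000 seconds
Time in us = 1024 * 10^6 / 10000000 = 102.4

102.4


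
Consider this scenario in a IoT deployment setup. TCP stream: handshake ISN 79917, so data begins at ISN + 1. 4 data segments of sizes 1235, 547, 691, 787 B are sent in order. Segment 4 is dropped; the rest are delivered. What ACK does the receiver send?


SYN uses sequence number 79917; first data byte = ISN + 1 = 79918.
Segment 1: SEQ = 79918, len = 1235 B, covers [79918, 81152]
Segment 2: SEQ = 81153, len = 547 B, covers [81153, 81699]
Segment 3: SEQ = 81700, len = 691 B, covers [81700, 82390]
Segment 4: SEQ = 82391, len = 787 B, covers [82391, 83177] [LOST]
In-order data received: bytes [79918, 82390] (segments 1..3).
Segment 4 missing -> gap begins at byte 82391.
Cumulative ACK = next expected in-order byte = 79918 + 1235 + 547 + 691 = 82391

82391


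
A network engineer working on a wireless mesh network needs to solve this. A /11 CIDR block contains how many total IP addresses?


Given: CIDR prefix /11
Host bits = 32 - 11 = 21
Total addresses = 2^21 = 2097152

2097152


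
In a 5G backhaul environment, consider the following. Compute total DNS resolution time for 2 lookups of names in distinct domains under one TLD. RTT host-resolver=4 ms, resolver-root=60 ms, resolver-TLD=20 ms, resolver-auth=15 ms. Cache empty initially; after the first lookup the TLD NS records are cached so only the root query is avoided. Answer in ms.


Lookup 1 (cold cache): local + root + TLD + auth = 4 + 60 + 20 + 15 = 99 ms
Lookups 2..2 (TLD NS cached -> skip root; new domain -> still ask TLD and auth): local + TLD + auth = 4 + 20 + 15 = 39 ms each
Remaining 1 lookups: 1 * 39 = 39 ms
Total = 99 + 39 = 138 ms

138


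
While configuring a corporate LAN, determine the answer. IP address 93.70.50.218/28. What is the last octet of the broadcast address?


Given: IP = 93.70.50.218, prefix = /28
Host bits = 32 - 28 = 4
Network last octet = 218 AND mask = 208
Host part size = 2^4 - 1 = 15
Broadcast last octet = 208 OR 15 = 223

223


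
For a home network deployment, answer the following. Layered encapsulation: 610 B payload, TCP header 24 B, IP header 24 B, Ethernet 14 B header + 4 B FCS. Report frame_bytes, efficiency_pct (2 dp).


TCP segment = 610 + 24 = 634 B
IP packet = 634 + 24 = 658 B
Ethernet frame = 658 + 14 + 4 = 676 B
Efficiency = app / frame = 610 / 676 = 0.902367 = 90.2367% -> 90.24% (2 dp)

676, 90.24


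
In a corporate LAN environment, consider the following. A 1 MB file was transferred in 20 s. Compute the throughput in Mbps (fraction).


Given: file = 1 MB, time = 20 s
File in Mb = 1 * 8 = 8 Mb
Throughput = 8 / 20 Mbps
Throughput = 2/5 Mbps

2/5


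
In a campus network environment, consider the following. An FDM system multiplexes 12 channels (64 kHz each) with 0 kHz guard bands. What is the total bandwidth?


Given: 12 channels, 64 kHz each, guard = 0 kHz
Channel bandwidth = 12 * 64 = 768 kHz
Guard bands = 11 gaps * 0 kHz = 0 kHz
Total = 768 + 0 = 768 kHz

768


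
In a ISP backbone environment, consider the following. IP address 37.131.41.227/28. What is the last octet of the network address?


Given: IP = 37.131.41.227, prefix = /28
Subnet mask = 255.255.255.240
Last octet of IP: 227
Last octet of mask: 240
Network last octet = 227 AND 240 = 224

224


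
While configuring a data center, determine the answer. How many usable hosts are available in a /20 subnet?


Given: subnet mask /20
Host bits = 32 - 20 = 12
Total addresses = 2^12 = 4096
Usable hosts = 4096 - 2 (network + broadcast) = 4094

4094


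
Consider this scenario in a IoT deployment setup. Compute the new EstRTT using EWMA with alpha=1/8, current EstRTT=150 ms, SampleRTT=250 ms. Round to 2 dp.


Given: EstRTT = 150 ms, SampleRTT = 250 ms, alpha = 1/8
New EstRTT = (1 - alpha) * EstRTT + alpha * SampleRTT
(7/8) * 150 = 131.25
(1/8) * 250 = 31.25
New EstRTT = 131.25 + 31.25 = 162.5 ms -> 162.50 ms (2 dp)

162.50


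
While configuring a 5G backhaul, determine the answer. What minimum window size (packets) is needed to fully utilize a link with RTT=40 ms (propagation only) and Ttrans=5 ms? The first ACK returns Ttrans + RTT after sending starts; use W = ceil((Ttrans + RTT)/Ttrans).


Given: Ttrans = 5 ms, RTT = 40 ms (= 2 * Tprop, Tprop = 20 ms)
Time until first ACK returns = Ttrans + RTT = 5 + 40 = 45 ms
Need W * Ttrans >= Ttrans + RTT  ->  W >= (Ttrans + RTT) / Ttrans
(Ttrans + RTT) / Ttrans = 45 / 5 = 9
W_min = ceil(9) = 9

9


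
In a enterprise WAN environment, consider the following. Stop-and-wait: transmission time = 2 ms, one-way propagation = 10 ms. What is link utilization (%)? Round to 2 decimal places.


Given: Ttrans = 2 ms, Tprop = 10 ms
RTT = 2 * Tprop = 2 * 10 = 20 ms
U = Ttrans / (Ttrans + RTT)
U = 2 / (2 + 20)
U = 2 / 22 = 0.090909
U% = 9.09%

9.09


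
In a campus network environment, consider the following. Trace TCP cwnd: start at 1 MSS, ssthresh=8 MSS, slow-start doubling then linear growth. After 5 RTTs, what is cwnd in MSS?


RTT 0: cwnd = 1 MSS (initial)
RTT 1: cwnd = 2 MSS (slow start, doubled)
RTT 2: cwnd = 4 MSS (slow start, doubled)
RTT 3: cwnd = 8 MSS (slow start, doubled)
RTT 4: cwnd = 9 MSS (congestion avoidance, +1)
RTT 5: cwnd = 10 MSS (congestion avoidance, +1)

10


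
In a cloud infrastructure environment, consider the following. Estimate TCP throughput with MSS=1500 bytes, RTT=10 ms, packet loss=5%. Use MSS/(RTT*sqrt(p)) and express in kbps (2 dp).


Given: MSS = 1500 bytes, RTT = 10 ms, loss = 5%
RTT in seconds = 10 / 1000 = 0.01
Loss rate = 5% = 0.05
sqrt(loss) = sqrt(0.05) = 0.223606797750
Throughput (bytes/s) = 1500 / (0.01 * 0.223606797750) = 670820.3932
Throughput (kbps) = 670820.3932 * 8 / 1000 = 5366.563146 -> 5366.56 kbps (2 dp)

5366.56


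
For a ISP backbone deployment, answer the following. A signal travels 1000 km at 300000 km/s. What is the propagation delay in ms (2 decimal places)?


Given: distance = 1000 km, speed = 300000 km/s
Delay = distance / speed = 1000 / 300000 seconds
Delay in ms = 1000 * 1000 / 300000
Delay = 3.3333 ms
Rounded to 2 dp = 3.33 ms

3.33


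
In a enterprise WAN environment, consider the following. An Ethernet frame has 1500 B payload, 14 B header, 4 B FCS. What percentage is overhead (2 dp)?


Given: payload = 1500 B, header = 14 B, trailer = 4 B
Overhead bytes = header + trailer = 14 + 4 = 18
Total frame = payload + overhead = 1500 + 18 = 1518
Overhead % = 18 / 1518 * 100 = 1.1858% -> 1.19% (2 dp)

1.19


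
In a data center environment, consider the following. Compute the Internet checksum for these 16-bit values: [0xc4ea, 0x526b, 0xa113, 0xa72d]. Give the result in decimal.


Given words: [0xc4ea, 0x526b, 0xa113, 0xa72d]
Step 1: Sum all words
Raw sum = 50410 + 21099 + 41235 + 42797 = 155541
Step 2: Fold carry: (24469 + 2) = 24471
One's complement = ~24471 & 0xFFFF = 41064

41064


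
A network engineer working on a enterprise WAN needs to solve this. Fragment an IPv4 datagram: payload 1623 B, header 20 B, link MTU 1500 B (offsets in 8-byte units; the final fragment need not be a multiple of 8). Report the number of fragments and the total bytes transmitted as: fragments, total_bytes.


Max data per non-final fragment = floor((MTU - header)/8)*8 = floor((1500 - 20)/8)*8 = floor(1480/8)*8 = 1480 B
Final fragment needs no 8-byte alignment: it can carry up to MTU - header = 1480 B
Non-final fragments needed = ceil((payload - 1480) / 1480) = ceil(143/1480) = ceil(0.0966) = 1
Number of fragments = 1 + 1 = 2
Fragment sizes (data): 1 * 1480 B + 143 B (last, 143 <= 1480 OK)
Total bytes sent = payload + n_frags * header = 1623 + 2*20 = 1623 + 40 = 1663 B

2, 1663


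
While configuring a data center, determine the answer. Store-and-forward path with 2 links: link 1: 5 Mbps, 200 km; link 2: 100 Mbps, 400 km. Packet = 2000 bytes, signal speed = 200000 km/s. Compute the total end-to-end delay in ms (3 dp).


Packet = 2000 bytes = 16000 bits. Store-and-forward: sum (t_trans + t_prop) per link.
Link 1: t_trans = 16000/(5*10^6) s = 3.2000 ms; t_prop = 200/200000 s = 1.0000 ms; subtotal = 4.2000 ms
Link 2: t_trans = 16000/(100*10^6) s = 0.1600 ms; t_prop = 400/200000 s = 2.0000 ms; subtotal = 2.1600 ms
End-to-end = 4.2000 + 2.1600 = 6.3600 ms -> 6.360 ms (3 dp)

6.360


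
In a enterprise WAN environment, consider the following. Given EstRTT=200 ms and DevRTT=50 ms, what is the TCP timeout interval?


Given: EstRTT = 200 ms, DevRTT = 50 ms
Timeout = EstRTT + 4 * DevRTT
4 * DevRTT = 4 * 50 = 200
Timeout = 200 + 200 = 400 ms

400


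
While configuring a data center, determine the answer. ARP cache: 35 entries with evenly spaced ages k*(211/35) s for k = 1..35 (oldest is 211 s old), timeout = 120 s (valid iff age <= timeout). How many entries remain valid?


Ages are k * 211/35 s for k = 1..35 (spacing = 6.0286 s).
Entry k is valid iff k * 211/35 <= 120 iff k <= 35 * 120 / 211 = 19.9052
n_valid = floor(19.9052) = 19
(n_stale = 35 - 19 = 16)

19


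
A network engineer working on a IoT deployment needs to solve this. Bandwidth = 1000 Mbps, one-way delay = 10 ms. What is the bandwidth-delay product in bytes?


Given: bandwidth = 1000 Mbps, delay = 10 ms
BDP in bits = 1000 * 10^6 * 10 / 1000
BDP in bits = 10000000
BDP in bytes = 10000000 / 8 = 1250000

1250000


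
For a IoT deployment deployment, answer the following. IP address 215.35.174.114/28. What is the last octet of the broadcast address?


Given: IP = 215.35.174.114, prefix = /28
Host bits = 32 - 28 = 4
Network last octet = 114 AND mask = 112
Host part size = 2^4 - 1 = 15
Broadcast last octet = 112 OR 15 = 127

127


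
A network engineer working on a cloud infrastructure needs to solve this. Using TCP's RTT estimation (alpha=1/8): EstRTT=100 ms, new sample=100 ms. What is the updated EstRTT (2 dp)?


Given: EstRTT = 100 ms, SampleRTT = 100 ms, alpha = 1/8
New EstRTT = (1 - alpha) * EstRTT + alpha * SampleRTT
(7/8) * 100 = 87.5
(1/8) * 100 = 12.5
New EstRTT = 87.5 + 12.5 = 100 ms -> 100.00 ms (2 dp)

100.00


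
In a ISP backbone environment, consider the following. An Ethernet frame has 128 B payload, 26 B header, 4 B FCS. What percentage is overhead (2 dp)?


Given: payload = 128 B, header = 26 B, trailer = 4 B
Overhead bytes = header + trailer = 26 + 4 = 30
Total frame = payload + overhead = 128 + 30 = 158
Overhead % = 30 / 158 * 100 = 18.9873% -> 18.99% (2 dp)

18.99


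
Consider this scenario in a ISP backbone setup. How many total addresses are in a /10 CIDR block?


Given: CIDR prefix /10
Host bits = 32 - 10 = 22
Total addresses = 2^22 = 4194304

4194304


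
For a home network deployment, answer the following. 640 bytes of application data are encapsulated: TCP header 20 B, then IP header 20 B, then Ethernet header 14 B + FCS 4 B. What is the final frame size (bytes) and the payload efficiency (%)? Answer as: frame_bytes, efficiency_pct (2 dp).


TCP segment = 640 + 20 = 660 B
IP packet = 660 + 20 = 680 B
Ethernet frame = 680 + 14 + 4 = 698 B
Efficiency = app / frame = 640 / 698 = 0.916905 = 91.6905% -> 91.69% (2 dp)

698, 91.69


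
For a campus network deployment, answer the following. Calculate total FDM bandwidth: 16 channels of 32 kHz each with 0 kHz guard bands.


Given: 16 channels, 32 kHz each, guard = 0 kHz
Channel bandwidth = 16 * 32 = 512 kHz
Guard bands = 15 gaps * 0 kHz = 0 kHz
Total = 512 + 0 = 512 kHz

512


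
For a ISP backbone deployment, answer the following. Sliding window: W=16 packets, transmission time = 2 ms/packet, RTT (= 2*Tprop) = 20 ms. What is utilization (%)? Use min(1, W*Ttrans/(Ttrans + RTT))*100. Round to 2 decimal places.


Given: W = 16, Ttrans = 2 ms, RTT = 20 ms (= 2 * Tprop, Tprop = 10 ms)
Cycle time = Ttrans + RTT = 2 + 20 = 22 ms (first packet sent until its ACK returns)
W * Ttrans = 16 * 2 = 32 ms of sending per cycle
W * Ttrans / (Ttrans + RTT) = 32 / 22 = 1.454545
U = min(1, 1.454545) = 1.000000
U% = 100.00%

100.00


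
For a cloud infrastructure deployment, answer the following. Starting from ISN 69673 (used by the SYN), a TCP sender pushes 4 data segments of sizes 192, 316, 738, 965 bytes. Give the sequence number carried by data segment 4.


The SYN occupies sequence number ISN = 69673, so the first data byte is ISN + 1 = 69674.
SEQ of data segment i = (ISN + 1) + sum of payload sizes of segments 1..i-1.
Segment 1: SEQ = 69674, payload = 192 bytes
Segment 2: SEQ = 69866, payload = 316 bytes
Segment 3: SEQ = 70182, payload = 738 bytes
Segment 4: SEQ = 70920, payload = 965 bytes
SEQ of segment 4 = 69674 + 192 + 316 + 738 = 70920

70920


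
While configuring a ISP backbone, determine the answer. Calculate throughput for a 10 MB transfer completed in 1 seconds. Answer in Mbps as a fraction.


Given: file = 10 MB, time = 1 s
File in Mb = 10 * 8 = 80 Mb
Throughput = 80 / 1 Mbps
Throughput = 80 Mbps

80


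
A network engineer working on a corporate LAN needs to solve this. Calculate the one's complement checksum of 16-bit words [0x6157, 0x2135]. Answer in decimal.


Given words: [0x6157, 0x2135]
Step 1: Sum all words
Raw sum = 24919 + 8501 = 33420
One's complement = ~33420 & 0xFFFF = 32115

32115


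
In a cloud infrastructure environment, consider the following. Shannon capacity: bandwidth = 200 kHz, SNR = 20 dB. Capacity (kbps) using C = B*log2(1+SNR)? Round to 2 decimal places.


Given: B = 200 kHz, SNR = 20 dB
SNR linear = 10^(20/10) = 100
1 + SNR = 101
log2(101) = 6.6582114828
C = 200 * 1000 * 6.6582114828 = 1331642.2966 bps
C = 1331.642297 kbps -> 1331.64 kbps (2 dp)

1331.64


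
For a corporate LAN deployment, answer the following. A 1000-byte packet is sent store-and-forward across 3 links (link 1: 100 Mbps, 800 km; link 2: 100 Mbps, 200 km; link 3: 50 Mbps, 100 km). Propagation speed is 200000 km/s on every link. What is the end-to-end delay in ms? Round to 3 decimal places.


Packet = 1000 bytes = 8000 bits. Store-and-forward: sum (t_trans + t_prop) per link.
Link 1: t_trans = 8000/(100*10^6) s = 0.0800 ms; t_prop = 800/200000 s = 4.0000 ms; subtotal = 4.0800 ms
Link 2: t_trans = 8000/(100*10^6) s = 0.0800 ms; t_prop = 200/200000 s = 1.0000 ms; subtotal = 1.0800 ms
Link 3: t_trans = 8000/(50*10^6) s = 0.1600 ms; t_prop = 100/200000 s = 0.5000 ms; subtotal = 0.6600 ms
End-to-end = 4.0800 + 1.0800 + 0.6600 = 5.8200 ms -> 5.820 ms (3 dp)

5.820


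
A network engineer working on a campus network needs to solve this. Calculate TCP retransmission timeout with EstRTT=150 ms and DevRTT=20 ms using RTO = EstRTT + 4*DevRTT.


Given: EstRTT = 150 ms, DevRTT = 20 ms
Timeout = EstRTT + 4 * DevRTT
4 * DevRTT = 4 * 20 = 80
Timeout = 150 + 80 = 230 ms

230


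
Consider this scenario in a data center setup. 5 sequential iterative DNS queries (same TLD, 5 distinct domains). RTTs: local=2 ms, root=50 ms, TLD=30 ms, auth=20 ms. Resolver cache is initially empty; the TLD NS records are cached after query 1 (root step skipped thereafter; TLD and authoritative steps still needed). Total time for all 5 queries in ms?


Lookup 1 (cold cache): local + root + TLD + auth = 2 + 50 + 30 + 20 = 102 ms
Lookups 2..5 (TLD NS cached -> skip root; new domain -> still ask TLD and auth): local + TLD + auth = 2 + 30 + 20 = 52 ms each
Remaining 4 lookups: 4 * 52 = 208 ms
Total = 102 + 208 = 310 ms

310


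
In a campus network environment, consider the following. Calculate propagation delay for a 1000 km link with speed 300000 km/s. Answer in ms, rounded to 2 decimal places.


Given: distance = 1000 km, speed = 300000 km/s
Delay = distance / speed = 1000 / 300000 seconds
Delay in ms = 1000 * 1000 / 300000
Delay = 3.3333 ms
Rounded to 2 dp = 3.33 ms

3.33


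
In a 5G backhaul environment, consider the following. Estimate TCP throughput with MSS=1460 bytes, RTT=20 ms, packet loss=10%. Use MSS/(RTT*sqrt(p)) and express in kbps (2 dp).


Given: MSS = 1460 bytes, RTT = 20 ms, loss = 10%
RTT in seconds = 20 / 1000 = 0.02
Loss rate = 10% = 0.1
sqrt(loss) = sqrt(0.1) = 0.316227766017
Throughput (bytes/s) = 1460 / (0.02 * 0.316227766017) = 230846.2692
Throughput (kbps) = 230846.2692 * 8 / 1000 = 1846.770154 -> 1846.77 kbps (2 dp)

1846.77


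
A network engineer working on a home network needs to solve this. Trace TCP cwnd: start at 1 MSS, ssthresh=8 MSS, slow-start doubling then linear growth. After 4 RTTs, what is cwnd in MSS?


RTT 0: cwnd = 1 MSS (initial)
RTT 1: cwnd = 2 MSS (slow start, doubled)
RTT 2: cwnd = 4 MSS (slow start, doubled)
RTT 3: cwnd = 8 MSS (slow start, doubled)
RTT 4: cwnd = 9 MSS (congestion avoidance, +1)

9


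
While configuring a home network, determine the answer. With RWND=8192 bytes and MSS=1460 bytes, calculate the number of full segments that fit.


Given: RWND = 8192 bytes, MSS = 1460 bytes
Full segments = floor(RWND / MSS)
Full segments = floor(8192 / 1460)
Full segments = floor(5.611) = 5

5


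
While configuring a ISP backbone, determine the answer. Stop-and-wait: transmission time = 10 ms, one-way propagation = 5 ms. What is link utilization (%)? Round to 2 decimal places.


Given: Ttrans = 10 ms, Tprop = 5 ms
RTT = 2 * Tprop = 2 * 5 = 10 ms
U = Ttrans / (Ttrans + RTT)
U = 10 / (10 + 10)
U = 10 / 20 = 0.5
U% = 50.00%

50.00


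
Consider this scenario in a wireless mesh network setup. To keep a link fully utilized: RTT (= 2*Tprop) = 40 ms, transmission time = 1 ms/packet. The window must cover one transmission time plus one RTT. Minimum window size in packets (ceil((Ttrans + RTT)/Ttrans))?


Given: Ttrans = 1 ms, RTT = 40 ms (= 2 * Tprop, Tprop = 20 ms)
Time until first ACK returns = Ttrans + RTT = 1 + 40 = 41 ms
Need W * Ttrans >= Ttrans + RTT  ->  W >= (Ttrans + RTT) / Ttrans
(Ttrans + RTT) / Ttrans = 41 / 1 = 41
W_min = ceil(41) = 41

41


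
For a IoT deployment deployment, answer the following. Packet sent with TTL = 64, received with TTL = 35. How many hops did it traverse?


Given: initial TTL = 64, received TTL = 35
Hops = initial TTL - received TTL
Hops = 64 - 35 = 29

29


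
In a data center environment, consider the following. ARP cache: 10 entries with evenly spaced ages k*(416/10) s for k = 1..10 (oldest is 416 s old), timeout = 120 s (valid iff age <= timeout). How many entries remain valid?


Ages are k * 416/10 s for k = 1..10 (spacing = 41.6000 s).
Entry k is valid iff k * 416/10 <= 120 iff k <= 10 * 120 / 416 = 2.8846
n_valid = floor(2.8846) = 2
(n_stale = 10 - 2 = 8)

2


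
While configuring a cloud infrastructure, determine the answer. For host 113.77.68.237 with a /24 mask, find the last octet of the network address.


Given: IP = 113.77.68.237, prefix = /24
Subnet mask = 255.255.255.0
Last octet of IP: 237
Last octet of mask: 0
Network last octet = 237 AND 0 = 0

0


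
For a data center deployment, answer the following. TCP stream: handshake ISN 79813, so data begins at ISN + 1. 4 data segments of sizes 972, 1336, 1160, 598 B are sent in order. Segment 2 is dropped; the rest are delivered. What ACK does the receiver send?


SYN uses sequence number 79813; first data byte = ISN + 1 = 79814.
Segment 1: SEQ = 79814, len = 972 B, covers [79814, 80785]
Segment 2: SEQ = 80786, len = 1336 B, covers [80786, 82121] [LOST]
Segment 3: SEQ = 82122, len = 1160 B, covers [82122, 83281]
Segment 4: SEQ = 83282, len = 598 B, covers [83282, 83879]
In-order data received: bytes [79814, 80785] (segments 1..1).
Segment 2 missing -> gap begins at byte 80786; later segments buffered out of order.
Cumulative ACK = next expected in-order byte = 79814 + 972 = 80786

80786


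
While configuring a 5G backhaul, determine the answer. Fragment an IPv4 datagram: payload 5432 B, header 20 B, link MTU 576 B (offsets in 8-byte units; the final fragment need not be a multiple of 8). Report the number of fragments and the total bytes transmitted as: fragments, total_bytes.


Max data per non-final fragment = floor((MTU - header)/8)*8 = floor((576 - 20)/8)*8 = floor(556/8)*8 = 552 B
Final fragment needs no 8-byte alignment: it can carry up to MTU - header = 556 B
Non-final fragments needed = ceil((payload - 556) / 552) = ceil(4876/552) = ceil(8.8333) = 9
Number of fragments = 9 + 1 = 10
Fragment sizes (data): 9 * 552 B + 464 B (last, 464 <= 556 OK)
Total bytes sent = payload + n_frags * header = 5432 + 10*20 = 5432 + 200 = 5632 B

10, 5632


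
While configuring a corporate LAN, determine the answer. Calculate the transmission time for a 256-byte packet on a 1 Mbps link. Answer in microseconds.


Given: packet = 256 bytes, bandwidth = 1 Mbps
Packet in bits = 256 * 8 = 2048 bits
Bandwidth = 1 * 10^6 = 1000000 bps
Time = 2048 / 1000000 seconds
Time in us = 2048 * 10^6 / 1000000 = 2048

2048


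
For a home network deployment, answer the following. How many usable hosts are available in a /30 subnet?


Given: subnet mask /30
Host bits = 32 - 30 = 2
Total addresses = 2^2 = 4
Usable hosts = 4 - 2 (network + broadcast) = 2

2


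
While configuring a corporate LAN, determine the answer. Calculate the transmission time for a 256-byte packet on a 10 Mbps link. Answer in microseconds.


Given: packet = 256 bytes, bandwidth = 10 Mbps
Packet in bits = 256 * 8 = 2048 bits
Bandwidth = 10 * 10^6 = 10000000 bps
Time = 2048 / 10000000 seconds
Time in us = 2048 * 10^6 / 10000000 = 204.8

204.8


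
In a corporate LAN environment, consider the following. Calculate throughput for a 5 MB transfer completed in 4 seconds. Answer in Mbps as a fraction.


Given: file = 5 MB, time = 4 s
File in Mb = 5 * 8 = 40 Mb
Throughput = 40 / 4 Mbps
Throughput = 10 Mbps

10


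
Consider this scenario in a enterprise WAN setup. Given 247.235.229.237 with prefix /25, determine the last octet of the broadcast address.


Given: IP = 247.235.229.237, prefix = /25
Host bits = 32 - 25 = 7
Network last octet = 237 AND mask = 128
Host part size = 2^7 - 1 = 127
Broadcast last octet = 128 OR 127 = 255

255


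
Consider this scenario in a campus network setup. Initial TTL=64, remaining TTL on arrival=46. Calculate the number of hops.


Given: initial TTL = 64, received TTL = 46
Hops = initial TTL - received TTL
Hops = 64 - 46 = 18

18


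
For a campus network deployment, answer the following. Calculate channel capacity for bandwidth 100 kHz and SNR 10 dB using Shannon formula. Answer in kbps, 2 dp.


Given: B = 100 kHz, SNR = 10 dB
SNR linear = 10^(10/10) = 10
1 + SNR = 11
log2(11) = 3.4594316186
C = 100 * 1000 * 3.4594316186 = 345943.1619 bps
C = 345.943162 kbps -> 345.94 kbps (2 dp)

345.94


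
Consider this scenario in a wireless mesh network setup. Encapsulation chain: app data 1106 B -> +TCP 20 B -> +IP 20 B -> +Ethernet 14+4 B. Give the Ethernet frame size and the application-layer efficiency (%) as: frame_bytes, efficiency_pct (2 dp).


TCP segment = 1106 + 20 = 1126 B
IP packet = 1126 + 20 = 1146 B
Ethernet frame = 1146 + 14 + 4 = 1164 B
Efficiency = app / frame = 1106 / 1164 = 0.950172 = 95.0172% -> 95.02% (2 dp)

1164, 95.02


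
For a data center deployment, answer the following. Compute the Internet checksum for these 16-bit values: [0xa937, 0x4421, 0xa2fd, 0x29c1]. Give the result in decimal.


Given words: [0xa937, 0x4421, 0xa2fd, 0x29c1]
Step 1: Sum all words
Raw sum = 43319 + 17441 + 41725 + 10689 = 113174
Step 2: Fold carry: (47638 + 1) = 47639
One's complement = ~47639 & 0xFFFF = 17896

17896


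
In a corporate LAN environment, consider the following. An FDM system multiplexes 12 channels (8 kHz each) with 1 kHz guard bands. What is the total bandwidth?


Given: 12 channels, 8 kHz each, guard = 1 kHz
Channel bandwidth = 12 * 8 = 96 kHz
Guard bands = 11 gaps * 1 kHz = 11 kHz
Total = 96 + 11 = 107 kHz

107


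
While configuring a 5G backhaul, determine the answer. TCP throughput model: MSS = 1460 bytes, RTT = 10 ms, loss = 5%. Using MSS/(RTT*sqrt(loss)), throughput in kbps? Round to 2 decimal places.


Given: MSS = 1460 bytes, RTT = 10 ms, loss = 5%
RTT in seconds = 10 / 1000 = 0.01
Loss rate = 5% = 0.05
sqrt(loss) = sqrt(0.05) = 0.223606797750
Throughput (bytes/s) = 1460 / (0.01 * 0.223606797750) = 652931.8494
Throughput (kbps) = 652931.8494 * 8 / 1000 = 5223.454795 -> 5223.45 kbps (2 dp)

5223.45


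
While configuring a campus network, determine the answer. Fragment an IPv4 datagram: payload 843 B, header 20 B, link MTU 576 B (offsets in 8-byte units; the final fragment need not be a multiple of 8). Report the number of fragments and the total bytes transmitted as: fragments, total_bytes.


Max data per non-final fragment = floor((MTU - header)/8)*8 = floor((576 - 20)/8)*8 = floor(556/8)*8 = 552 B
Final fragment needs no 8-byte alignment: it can carry up to MTU - header = 556 B
Non-final fragments needed = ceil((payload - 556) / 552) = ceil(287/552) = ceil(0.5199) = 1
Number of fragments = 1 + 1 = 2
Fragment sizes (data): 1 * 552 B + 291 B (last, 291 <= 556 OK)
Total bytes sent = payload + n_frags * header = 843 + 2*20 = 843 + 40 = 883 B

2, 883


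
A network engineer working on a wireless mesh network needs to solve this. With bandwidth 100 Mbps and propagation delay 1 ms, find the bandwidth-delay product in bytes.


Given: bandwidth = 100 Mbps, delay = 1 ms
BDP in bits = 100 * 10^6 * 1 / 1000
BDP in bits = 100000
BDP in bytes = 100000 / 8 = 12500

12500


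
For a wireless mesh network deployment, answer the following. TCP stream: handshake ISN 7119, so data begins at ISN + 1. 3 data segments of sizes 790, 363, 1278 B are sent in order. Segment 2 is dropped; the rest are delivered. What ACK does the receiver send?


SYN uses sequence number 7119; first data byte = ISN + 1 = 7120.
Segment 1: SEQ = 7120, len = 790 B, covers [7120, 7909]
Segment 2: SEQ = 7910, len = 363 B, covers [7910, 8272] [LOST]
Segment 3: SEQ = 8273, len = 1278 B, covers [8273, 9550]
In-order data received: bytes [7120, 7909] (segments 1..1).
Segment 2 missing -> gap begins at byte 7910; later segments buffered out of order.
Cumulative ACK = next expected in-order byte = 7120 + 790 = 7910

7910


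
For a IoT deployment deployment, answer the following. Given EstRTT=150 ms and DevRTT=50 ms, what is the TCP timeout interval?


Given: EstRTT = 150 ms, DevRTT = 50 ms
Timeout = EstRTT + 4 * DevRTT
4 * DevRTT = 4 * 50 = 200
Timeout = 150 + 200 = 350 ms

350


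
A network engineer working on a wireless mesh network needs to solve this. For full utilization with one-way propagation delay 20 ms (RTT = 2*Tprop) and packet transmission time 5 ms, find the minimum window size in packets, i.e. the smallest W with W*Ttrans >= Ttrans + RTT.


Given: Ttrans = 5 ms, RTT = 40 ms (= 2 * Tprop, Tprop = 20 ms)
Time until first ACK returns = Ttrans + RTT = 5 + 40 = 45 ms
Need W * Ttrans >= Ttrans + RTT  ->  W >= (Ttrans + RTT) / Ttrans
(Ttrans + RTT) / Ttrans = 45 / 5 = 9
W_min = ceil(9) = 9

9


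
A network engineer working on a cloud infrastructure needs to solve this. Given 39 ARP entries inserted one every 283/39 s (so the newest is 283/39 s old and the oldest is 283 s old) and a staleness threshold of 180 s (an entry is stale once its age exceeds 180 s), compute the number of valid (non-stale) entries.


Ages are k * 283/39 s for k = 1..39 (spacing = 7.2564 s).
Entry k is valid iff k * 283/39 <= 180 iff k <= 39 * 180 / 283 = 24.8057
n_valid = floor(24.8057) = 24
(n_stale = 39 - 24 = 15)

24


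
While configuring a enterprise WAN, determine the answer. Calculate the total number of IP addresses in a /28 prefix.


Given: CIDR prefix /28
Host bits = 32 - 28 = 4
Total addresses = 2^4 = 16

16


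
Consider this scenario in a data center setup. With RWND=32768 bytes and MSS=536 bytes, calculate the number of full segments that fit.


Given: RWND = 32768 bytes, MSS = 536 bytes
Full segments = floor(RWND / MSS)
Full segments = floor(32768 / 536)
Full segments = floor(61.1343) = 61

61
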